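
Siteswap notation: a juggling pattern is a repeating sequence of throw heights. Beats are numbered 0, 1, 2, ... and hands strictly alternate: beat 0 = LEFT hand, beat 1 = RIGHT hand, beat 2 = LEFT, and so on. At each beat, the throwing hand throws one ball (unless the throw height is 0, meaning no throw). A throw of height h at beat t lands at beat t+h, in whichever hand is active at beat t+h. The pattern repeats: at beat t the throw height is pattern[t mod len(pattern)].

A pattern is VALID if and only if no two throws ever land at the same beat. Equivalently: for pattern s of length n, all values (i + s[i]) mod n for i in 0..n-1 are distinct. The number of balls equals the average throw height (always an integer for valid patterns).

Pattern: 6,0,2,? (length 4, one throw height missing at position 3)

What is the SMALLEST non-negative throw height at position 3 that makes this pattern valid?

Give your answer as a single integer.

Answer: 0

Derivation:
i=0: (0 + 6) mod 4 = 2
i=1: (1 + 0) mod 4 = 1
i=2: (2 + 2) mod 4 = 0
i=3: s[i]=? (unknown)
Known residues: [0, 1, 2]; need a permutation of 0..3, so missing residue r = 3
Need (3 + s) mod 4 = 3; smallest s = (3 - 3) mod 4 = 0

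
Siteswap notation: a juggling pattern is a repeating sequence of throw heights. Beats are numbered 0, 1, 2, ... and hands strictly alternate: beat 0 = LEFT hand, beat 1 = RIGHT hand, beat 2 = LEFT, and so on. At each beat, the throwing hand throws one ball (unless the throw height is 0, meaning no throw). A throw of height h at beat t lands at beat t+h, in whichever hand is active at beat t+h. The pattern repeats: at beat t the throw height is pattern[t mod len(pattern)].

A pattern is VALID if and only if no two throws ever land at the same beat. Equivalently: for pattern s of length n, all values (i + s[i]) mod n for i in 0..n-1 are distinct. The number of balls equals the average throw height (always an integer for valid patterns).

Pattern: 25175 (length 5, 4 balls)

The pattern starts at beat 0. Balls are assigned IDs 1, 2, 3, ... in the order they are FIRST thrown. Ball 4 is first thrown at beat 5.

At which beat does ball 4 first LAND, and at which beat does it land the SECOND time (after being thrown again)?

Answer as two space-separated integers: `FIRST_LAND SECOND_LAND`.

Beat 0 (L): throw ball1 h=2 -> lands@2:L; in-air after throw: [b1@2:L]
Beat 1 (R): throw ball2 h=5 -> lands@6:L; in-air after throw: [b1@2:L b2@6:L]
Beat 2 (L): throw ball1 h=1 -> lands@3:R; in-air after throw: [b1@3:R b2@6:L]
Beat 3 (R): throw ball1 h=7 -> lands@10:L; in-air after throw: [b2@6:L b1@10:L]
Beat 4 (L): throw ball3 h=5 -> lands@9:R; in-air after throw: [b2@6:L b3@9:R b1@10:L]
Beat 5 (R): throw ball4 h=2 -> lands@7:R; in-air after throw: [b2@6:L b4@7:R b3@9:R b1@10:L]
Beat 6 (L): throw ball2 h=5 -> lands@11:R; in-air after throw: [b4@7:R b3@9:R b1@10:L b2@11:R]
Beat 7 (R): throw ball4 h=1 -> lands@8:L; in-air after throw: [b4@8:L b3@9:R b1@10:L b2@11:R]
Beat 8 (L): throw ball4 h=7 -> lands@15:R; in-air after throw: [b3@9:R b1@10:L b2@11:R b4@15:R]
Ball 4: thrown@5 h=2 -> first land @7; rethrown@7 h=1 -> second land @8

Answer: 7 8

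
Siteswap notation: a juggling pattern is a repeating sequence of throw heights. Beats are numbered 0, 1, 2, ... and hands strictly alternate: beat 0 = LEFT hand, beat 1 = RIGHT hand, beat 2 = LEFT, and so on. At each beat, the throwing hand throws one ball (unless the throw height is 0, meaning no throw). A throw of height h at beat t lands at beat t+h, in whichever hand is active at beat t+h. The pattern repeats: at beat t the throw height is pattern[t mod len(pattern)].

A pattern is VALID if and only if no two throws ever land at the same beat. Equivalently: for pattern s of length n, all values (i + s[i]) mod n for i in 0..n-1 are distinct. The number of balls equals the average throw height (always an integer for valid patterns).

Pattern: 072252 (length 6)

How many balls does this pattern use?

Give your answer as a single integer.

Answer: 3

Derivation:
Pattern = [0, 7, 2, 2, 5, 2], length n = 6
  position 0: throw height = 0, running sum = 0
  position 1: throw height = 7, running sum = 7
  position 2: throw height = 2, running sum = 9
  position 3: throw height = 2, running sum = 11
  position 4: throw height = 5, running sum = 16
  position 5: throw height = 2, running sum = 18
Total sum = 18; balls = sum / n = 18 / 6 = 3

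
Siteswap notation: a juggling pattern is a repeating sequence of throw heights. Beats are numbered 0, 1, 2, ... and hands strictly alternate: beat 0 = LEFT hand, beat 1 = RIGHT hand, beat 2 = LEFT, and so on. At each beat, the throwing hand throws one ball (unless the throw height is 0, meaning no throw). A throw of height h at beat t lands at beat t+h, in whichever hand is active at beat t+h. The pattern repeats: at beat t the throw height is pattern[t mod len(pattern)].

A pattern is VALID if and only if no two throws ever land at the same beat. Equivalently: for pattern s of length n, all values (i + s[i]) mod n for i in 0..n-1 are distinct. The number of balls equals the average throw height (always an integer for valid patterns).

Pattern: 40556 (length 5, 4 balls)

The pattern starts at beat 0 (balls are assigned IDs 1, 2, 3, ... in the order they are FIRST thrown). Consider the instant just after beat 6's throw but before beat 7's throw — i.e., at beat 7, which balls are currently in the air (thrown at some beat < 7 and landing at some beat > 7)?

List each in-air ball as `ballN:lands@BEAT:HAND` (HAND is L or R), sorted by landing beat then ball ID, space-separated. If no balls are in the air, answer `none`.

Answer: ball3:lands@8:L ball4:lands@9:R ball1:lands@10:L

Derivation:
Beat 0 (L): throw ball1 h=4 -> lands@4:L; in-air after throw: [b1@4:L]
Beat 2 (L): throw ball2 h=5 -> lands@7:R; in-air after throw: [b1@4:L b2@7:R]
Beat 3 (R): throw ball3 h=5 -> lands@8:L; in-air after throw: [b1@4:L b2@7:R b3@8:L]
Beat 4 (L): throw ball1 h=6 -> lands@10:L; in-air after throw: [b2@7:R b3@8:L b1@10:L]
Beat 5 (R): throw ball4 h=4 -> lands@9:R; in-air after throw: [b2@7:R b3@8:L b4@9:R b1@10:L]
Beat 7 (R): throw ball2 h=5 -> lands@12:L; in-air after throw: [b3@8:L b4@9:R b1@10:L b2@12:L]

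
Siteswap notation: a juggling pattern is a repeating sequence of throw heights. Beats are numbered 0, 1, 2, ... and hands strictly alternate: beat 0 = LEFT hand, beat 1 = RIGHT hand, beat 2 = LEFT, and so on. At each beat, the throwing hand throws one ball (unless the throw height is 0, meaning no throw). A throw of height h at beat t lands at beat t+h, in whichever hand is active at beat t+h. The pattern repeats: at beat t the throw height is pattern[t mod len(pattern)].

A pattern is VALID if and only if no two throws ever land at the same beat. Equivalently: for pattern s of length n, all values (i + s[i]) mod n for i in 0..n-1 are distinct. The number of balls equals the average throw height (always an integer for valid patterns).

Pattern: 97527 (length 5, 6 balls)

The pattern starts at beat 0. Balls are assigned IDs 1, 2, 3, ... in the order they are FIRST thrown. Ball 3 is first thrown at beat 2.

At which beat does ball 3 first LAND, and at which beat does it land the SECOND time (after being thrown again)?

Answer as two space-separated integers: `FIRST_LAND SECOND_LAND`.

Answer: 7 12

Derivation:
Beat 0 (L): throw ball1 h=9 -> lands@9:R; in-air after throw: [b1@9:R]
Beat 1 (R): throw ball2 h=7 -> lands@8:L; in-air after throw: [b2@8:L b1@9:R]
Beat 2 (L): throw ball3 h=5 -> lands@7:R; in-air after throw: [b3@7:R b2@8:L b1@9:R]
Beat 3 (R): throw ball4 h=2 -> lands@5:R; in-air after throw: [b4@5:R b3@7:R b2@8:L b1@9:R]
Beat 4 (L): throw ball5 h=7 -> lands@11:R; in-air after throw: [b4@5:R b3@7:R b2@8:L b1@9:R b5@11:R]
Beat 5 (R): throw ball4 h=9 -> lands@14:L; in-air after throw: [b3@7:R b2@8:L b1@9:R b5@11:R b4@14:L]
Beat 6 (L): throw ball6 h=7 -> lands@13:R; in-air after throw: [b3@7:R b2@8:L b1@9:R b5@11:R b6@13:R b4@14:L]
Beat 7 (R): throw ball3 h=5 -> lands@12:L; in-air after throw: [b2@8:L b1@9:R b5@11:R b3@12:L b6@13:R b4@14:L]
Beat 8 (L): throw ball2 h=2 -> lands@10:L; in-air after throw: [b1@9:R b2@10:L b5@11:R b3@12:L b6@13:R b4@14:L]
Beat 9 (R): throw ball1 h=7 -> lands@16:L; in-air after throw: [b2@10:L b5@11:R b3@12:L b6@13:R b4@14:L b1@16:L]
Beat 10 (L): throw ball2 h=9 -> lands@19:R; in-air after throw: [b5@11:R b3@12:L b6@13:R b4@14:L b1@16:L b2@19:R]
Beat 11 (R): throw ball5 h=7 -> lands@18:L; in-air after throw: [b3@12:L b6@13:R b4@14:L b1@16:L b5@18:L b2@19:R]
Beat 12 (L): throw ball3 h=5 -> lands@17:R; in-air after throw: [b6@13:R b4@14:L b1@16:L b3@17:R b5@18:L b2@19:R]
Ball 3: thrown@2 h=5 -> first land @7; rethrown@7 h=5 -> second land @12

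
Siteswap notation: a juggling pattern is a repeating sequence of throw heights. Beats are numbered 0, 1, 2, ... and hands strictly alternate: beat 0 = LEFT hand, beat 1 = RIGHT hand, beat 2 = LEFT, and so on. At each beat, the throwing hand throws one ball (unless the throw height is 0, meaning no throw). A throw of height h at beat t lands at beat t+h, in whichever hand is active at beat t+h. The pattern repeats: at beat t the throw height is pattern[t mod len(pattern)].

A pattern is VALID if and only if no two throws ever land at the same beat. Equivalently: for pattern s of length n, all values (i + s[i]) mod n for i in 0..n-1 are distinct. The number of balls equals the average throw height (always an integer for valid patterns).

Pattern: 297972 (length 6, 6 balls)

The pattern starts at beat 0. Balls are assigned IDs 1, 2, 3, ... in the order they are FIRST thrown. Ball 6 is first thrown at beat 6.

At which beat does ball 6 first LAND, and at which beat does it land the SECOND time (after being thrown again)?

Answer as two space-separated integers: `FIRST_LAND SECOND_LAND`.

Answer: 8 15

Derivation:
Beat 0 (L): throw ball1 h=2 -> lands@2:L; in-air after throw: [b1@2:L]
Beat 1 (R): throw ball2 h=9 -> lands@10:L; in-air after throw: [b1@2:L b2@10:L]
Beat 2 (L): throw ball1 h=7 -> lands@9:R; in-air after throw: [b1@9:R b2@10:L]
Beat 3 (R): throw ball3 h=9 -> lands@12:L; in-air after throw: [b1@9:R b2@10:L b3@12:L]
Beat 4 (L): throw ball4 h=7 -> lands@11:R; in-air after throw: [b1@9:R b2@10:L b4@11:R b3@12:L]
Beat 5 (R): throw ball5 h=2 -> lands@7:R; in-air after throw: [b5@7:R b1@9:R b2@10:L b4@11:R b3@12:L]
Beat 6 (L): throw ball6 h=2 -> lands@8:L; in-air after throw: [b5@7:R b6@8:L b1@9:R b2@10:L b4@11:R b3@12:L]
Beat 7 (R): throw ball5 h=9 -> lands@16:L; in-air after throw: [b6@8:L b1@9:R b2@10:L b4@11:R b3@12:L b5@16:L]
Beat 8 (L): throw ball6 h=7 -> lands@15:R; in-air after throw: [b1@9:R b2@10:L b4@11:R b3@12:L b6@15:R b5@16:L]
Beat 9 (R): throw ball1 h=9 -> lands@18:L; in-air after throw: [b2@10:L b4@11:R b3@12:L b6@15:R b5@16:L b1@18:L]
Beat 10 (L): throw ball2 h=7 -> lands@17:R; in-air after throw: [b4@11:R b3@12:L b6@15:R b5@16:L b2@17:R b1@18:L]
Beat 11 (R): throw ball4 h=2 -> lands@13:R; in-air after throw: [b3@12:L b4@13:R b6@15:R b5@16:L b2@17:R b1@18:L]
Beat 12 (L): throw ball3 h=2 -> lands@14:L; in-air after throw: [b4@13:R b3@14:L b6@15:R b5@16:L b2@17:R b1@18:L]
Beat 13 (R): throw ball4 h=9 -> lands@22:L; in-air after throw: [b3@14:L b6@15:R b5@16:L b2@17:R b1@18:L b4@22:L]
Beat 14 (L): throw ball3 h=7 -> lands@21:R; in-air after throw: [b6@15:R b5@16:L b2@17:R b1@18:L b3@21:R b4@22:L]
Beat 15 (R): throw ball6 h=9 -> lands@24:L; in-air after throw: [b5@16:L b2@17:R b1@18:L b3@21:R b4@22:L b6@24:L]
Ball 6: thrown@6 h=2 -> first land @8; rethrown@8 h=7 -> second land @15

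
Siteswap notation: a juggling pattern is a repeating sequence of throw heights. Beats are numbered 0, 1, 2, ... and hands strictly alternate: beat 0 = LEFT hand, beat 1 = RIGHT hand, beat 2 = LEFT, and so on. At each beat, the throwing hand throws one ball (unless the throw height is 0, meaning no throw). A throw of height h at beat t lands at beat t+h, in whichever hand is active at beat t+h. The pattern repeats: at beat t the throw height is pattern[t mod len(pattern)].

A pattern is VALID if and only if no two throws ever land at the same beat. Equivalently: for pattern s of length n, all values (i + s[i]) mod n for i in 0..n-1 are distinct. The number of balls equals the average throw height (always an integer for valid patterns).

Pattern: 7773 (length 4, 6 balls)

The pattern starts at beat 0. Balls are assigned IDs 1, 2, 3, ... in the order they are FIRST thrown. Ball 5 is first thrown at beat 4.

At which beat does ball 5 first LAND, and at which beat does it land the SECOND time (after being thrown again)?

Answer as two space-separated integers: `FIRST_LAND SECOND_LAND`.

Answer: 11 14

Derivation:
Beat 0 (L): throw ball1 h=7 -> lands@7:R; in-air after throw: [b1@7:R]
Beat 1 (R): throw ball2 h=7 -> lands@8:L; in-air after throw: [b1@7:R b2@8:L]
Beat 2 (L): throw ball3 h=7 -> lands@9:R; in-air after throw: [b1@7:R b2@8:L b3@9:R]
Beat 3 (R): throw ball4 h=3 -> lands@6:L; in-air after throw: [b4@6:L b1@7:R b2@8:L b3@9:R]
Beat 4 (L): throw ball5 h=7 -> lands@11:R; in-air after throw: [b4@6:L b1@7:R b2@8:L b3@9:R b5@11:R]
Beat 5 (R): throw ball6 h=7 -> lands@12:L; in-air after throw: [b4@6:L b1@7:R b2@8:L b3@9:R b5@11:R b6@12:L]
Beat 6 (L): throw ball4 h=7 -> lands@13:R; in-air after throw: [b1@7:R b2@8:L b3@9:R b5@11:R b6@12:L b4@13:R]
Beat 7 (R): throw ball1 h=3 -> lands@10:L; in-air after throw: [b2@8:L b3@9:R b1@10:L b5@11:R b6@12:L b4@13:R]
Beat 8 (L): throw ball2 h=7 -> lands@15:R; in-air after throw: [b3@9:R b1@10:L b5@11:R b6@12:L b4@13:R b2@15:R]
Beat 9 (R): throw ball3 h=7 -> lands@16:L; in-air after throw: [b1@10:L b5@11:R b6@12:L b4@13:R b2@15:R b3@16:L]
Beat 10 (L): throw ball1 h=7 -> lands@17:R; in-air after throw: [b5@11:R b6@12:L b4@13:R b2@15:R b3@16:L b1@17:R]
Beat 11 (R): throw ball5 h=3 -> lands@14:L; in-air after throw: [b6@12:L b4@13:R b5@14:L b2@15:R b3@16:L b1@17:R]
Beat 12 (L): throw ball6 h=7 -> lands@19:R; in-air after throw: [b4@13:R b5@14:L b2@15:R b3@16:L b1@17:R b6@19:R]
Beat 13 (R): throw ball4 h=7 -> lands@20:L; in-air after throw: [b5@14:L b2@15:R b3@16:L b1@17:R b6@19:R b4@20:L]
Beat 14 (L): throw ball5 h=7 -> lands@21:R; in-air after throw: [b2@15:R b3@16:L b1@17:R b6@19:R b4@20:L b5@21:R]
Ball 5: thrown@4 h=7 -> first land @11; rethrown@11 h=3 -> second land @14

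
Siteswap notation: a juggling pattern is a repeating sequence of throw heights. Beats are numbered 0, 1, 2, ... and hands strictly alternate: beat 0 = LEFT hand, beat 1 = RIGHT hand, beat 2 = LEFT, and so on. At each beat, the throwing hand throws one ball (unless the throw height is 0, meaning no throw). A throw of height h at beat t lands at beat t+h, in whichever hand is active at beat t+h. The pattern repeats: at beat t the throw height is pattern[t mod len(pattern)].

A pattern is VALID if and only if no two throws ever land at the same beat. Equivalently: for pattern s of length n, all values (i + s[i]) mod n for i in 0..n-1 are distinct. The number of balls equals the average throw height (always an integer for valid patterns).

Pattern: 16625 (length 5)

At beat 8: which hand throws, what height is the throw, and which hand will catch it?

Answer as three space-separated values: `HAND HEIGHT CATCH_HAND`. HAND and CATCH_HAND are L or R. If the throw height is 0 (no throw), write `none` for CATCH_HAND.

Beat 8: 8 mod 2 = 0, so hand = L
Throw height = pattern[8 mod 5] = pattern[3] = 2
Lands at beat 8+2=10, 10 mod 2 = 0, so catch hand = L

Answer: L 2 L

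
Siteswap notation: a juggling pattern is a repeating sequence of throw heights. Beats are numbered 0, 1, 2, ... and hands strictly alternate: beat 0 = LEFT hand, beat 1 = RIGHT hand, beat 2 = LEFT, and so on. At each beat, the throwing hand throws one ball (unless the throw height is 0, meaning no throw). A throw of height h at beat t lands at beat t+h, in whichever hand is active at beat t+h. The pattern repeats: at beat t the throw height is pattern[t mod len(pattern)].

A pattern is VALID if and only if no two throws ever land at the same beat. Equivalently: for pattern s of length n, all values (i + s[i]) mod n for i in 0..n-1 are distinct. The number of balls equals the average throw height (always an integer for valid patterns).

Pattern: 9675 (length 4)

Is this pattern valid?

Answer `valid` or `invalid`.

i=0: (i + s[i]) mod n = (0 + 9) mod 4 = 1
i=1: (i + s[i]) mod n = (1 + 6) mod 4 = 3
i=2: (i + s[i]) mod n = (2 + 7) mod 4 = 1
i=3: (i + s[i]) mod n = (3 + 5) mod 4 = 0
Residues: [1, 3, 1, 0], distinct: False

Answer: invalid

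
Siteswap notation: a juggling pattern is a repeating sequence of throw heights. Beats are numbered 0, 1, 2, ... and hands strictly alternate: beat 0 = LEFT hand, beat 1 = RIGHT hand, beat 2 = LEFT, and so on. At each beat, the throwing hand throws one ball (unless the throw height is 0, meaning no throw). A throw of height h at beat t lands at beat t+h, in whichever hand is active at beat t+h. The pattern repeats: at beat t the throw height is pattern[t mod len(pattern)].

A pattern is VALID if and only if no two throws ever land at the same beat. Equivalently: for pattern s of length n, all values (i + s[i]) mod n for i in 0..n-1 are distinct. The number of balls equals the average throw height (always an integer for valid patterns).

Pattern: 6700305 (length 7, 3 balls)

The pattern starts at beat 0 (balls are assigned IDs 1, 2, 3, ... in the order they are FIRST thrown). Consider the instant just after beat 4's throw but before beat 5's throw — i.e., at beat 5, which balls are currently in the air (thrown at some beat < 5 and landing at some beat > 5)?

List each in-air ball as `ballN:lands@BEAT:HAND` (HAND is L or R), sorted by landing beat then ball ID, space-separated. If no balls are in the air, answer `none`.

Answer: ball1:lands@6:L ball3:lands@7:R ball2:lands@8:L

Derivation:
Beat 0 (L): throw ball1 h=6 -> lands@6:L; in-air after throw: [b1@6:L]
Beat 1 (R): throw ball2 h=7 -> lands@8:L; in-air after throw: [b1@6:L b2@8:L]
Beat 4 (L): throw ball3 h=3 -> lands@7:R; in-air after throw: [b1@6:L b3@7:R b2@8:L]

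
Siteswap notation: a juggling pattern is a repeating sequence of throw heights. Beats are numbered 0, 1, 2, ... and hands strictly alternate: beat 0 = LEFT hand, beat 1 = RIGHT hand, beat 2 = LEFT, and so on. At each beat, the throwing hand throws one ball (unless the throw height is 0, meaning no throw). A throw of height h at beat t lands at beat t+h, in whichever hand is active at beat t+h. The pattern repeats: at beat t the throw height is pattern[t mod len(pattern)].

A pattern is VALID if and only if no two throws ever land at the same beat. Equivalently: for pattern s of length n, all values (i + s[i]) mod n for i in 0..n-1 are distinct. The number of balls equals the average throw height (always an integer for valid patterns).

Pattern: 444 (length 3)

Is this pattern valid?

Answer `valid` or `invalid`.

Answer: valid

Derivation:
i=0: (i + s[i]) mod n = (0 + 4) mod 3 = 1
i=1: (i + s[i]) mod n = (1 + 4) mod 3 = 2
i=2: (i + s[i]) mod n = (2 + 4) mod 3 = 0
Residues: [1, 2, 0], distinct: True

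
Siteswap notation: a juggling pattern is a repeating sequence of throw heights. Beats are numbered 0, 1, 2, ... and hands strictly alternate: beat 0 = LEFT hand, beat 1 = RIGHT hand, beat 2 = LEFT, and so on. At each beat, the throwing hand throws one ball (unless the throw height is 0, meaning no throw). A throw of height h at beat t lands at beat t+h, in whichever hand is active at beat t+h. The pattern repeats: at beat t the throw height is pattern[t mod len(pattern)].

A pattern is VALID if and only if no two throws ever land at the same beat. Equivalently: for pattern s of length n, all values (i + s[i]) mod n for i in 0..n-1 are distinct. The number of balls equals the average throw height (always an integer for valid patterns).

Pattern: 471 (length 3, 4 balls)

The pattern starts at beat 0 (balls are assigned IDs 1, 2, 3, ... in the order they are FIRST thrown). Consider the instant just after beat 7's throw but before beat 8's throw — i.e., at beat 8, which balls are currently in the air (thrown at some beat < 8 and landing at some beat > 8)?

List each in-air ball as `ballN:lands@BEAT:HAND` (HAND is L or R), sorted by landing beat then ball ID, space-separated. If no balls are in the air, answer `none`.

Beat 0 (L): throw ball1 h=4 -> lands@4:L; in-air after throw: [b1@4:L]
Beat 1 (R): throw ball2 h=7 -> lands@8:L; in-air after throw: [b1@4:L b2@8:L]
Beat 2 (L): throw ball3 h=1 -> lands@3:R; in-air after throw: [b3@3:R b1@4:L b2@8:L]
Beat 3 (R): throw ball3 h=4 -> lands@7:R; in-air after throw: [b1@4:L b3@7:R b2@8:L]
Beat 4 (L): throw ball1 h=7 -> lands@11:R; in-air after throw: [b3@7:R b2@8:L b1@11:R]
Beat 5 (R): throw ball4 h=1 -> lands@6:L; in-air after throw: [b4@6:L b3@7:R b2@8:L b1@11:R]
Beat 6 (L): throw ball4 h=4 -> lands@10:L; in-air after throw: [b3@7:R b2@8:L b4@10:L b1@11:R]
Beat 7 (R): throw ball3 h=7 -> lands@14:L; in-air after throw: [b2@8:L b4@10:L b1@11:R b3@14:L]
Beat 8 (L): throw ball2 h=1 -> lands@9:R; in-air after throw: [b2@9:R b4@10:L b1@11:R b3@14:L]

Answer: ball4:lands@10:L ball1:lands@11:R ball3:lands@14:L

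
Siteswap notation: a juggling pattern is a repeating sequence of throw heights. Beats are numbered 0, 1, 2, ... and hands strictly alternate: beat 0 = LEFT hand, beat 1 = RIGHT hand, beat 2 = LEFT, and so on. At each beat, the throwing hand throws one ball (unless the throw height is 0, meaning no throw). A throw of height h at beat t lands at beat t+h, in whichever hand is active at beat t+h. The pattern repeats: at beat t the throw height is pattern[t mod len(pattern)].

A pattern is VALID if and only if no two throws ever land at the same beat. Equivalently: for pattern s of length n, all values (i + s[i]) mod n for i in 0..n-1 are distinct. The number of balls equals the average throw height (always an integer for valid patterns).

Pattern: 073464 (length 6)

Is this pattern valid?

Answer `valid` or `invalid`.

i=0: (i + s[i]) mod n = (0 + 0) mod 6 = 0
i=1: (i + s[i]) mod n = (1 + 7) mod 6 = 2
i=2: (i + s[i]) mod n = (2 + 3) mod 6 = 5
i=3: (i + s[i]) mod n = (3 + 4) mod 6 = 1
i=4: (i + s[i]) mod n = (4 + 6) mod 6 = 4
i=5: (i + s[i]) mod n = (5 + 4) mod 6 = 3
Residues: [0, 2, 5, 1, 4, 3], distinct: True

Answer: valid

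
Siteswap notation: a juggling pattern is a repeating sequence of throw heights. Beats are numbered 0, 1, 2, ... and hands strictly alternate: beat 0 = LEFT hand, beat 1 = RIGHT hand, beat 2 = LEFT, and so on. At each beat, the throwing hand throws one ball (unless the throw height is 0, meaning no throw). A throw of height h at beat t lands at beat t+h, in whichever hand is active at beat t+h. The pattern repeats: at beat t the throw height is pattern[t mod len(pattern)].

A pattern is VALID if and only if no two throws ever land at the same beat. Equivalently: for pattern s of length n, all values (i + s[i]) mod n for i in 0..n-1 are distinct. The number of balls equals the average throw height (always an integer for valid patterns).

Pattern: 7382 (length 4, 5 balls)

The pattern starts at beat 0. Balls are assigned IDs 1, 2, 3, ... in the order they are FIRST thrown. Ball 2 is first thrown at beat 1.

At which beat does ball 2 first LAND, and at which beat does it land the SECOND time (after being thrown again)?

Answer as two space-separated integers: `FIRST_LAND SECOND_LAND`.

Answer: 4 11

Derivation:
Beat 0 (L): throw ball1 h=7 -> lands@7:R; in-air after throw: [b1@7:R]
Beat 1 (R): throw ball2 h=3 -> lands@4:L; in-air after throw: [b2@4:L b1@7:R]
Beat 2 (L): throw ball3 h=8 -> lands@10:L; in-air after throw: [b2@4:L b1@7:R b3@10:L]
Beat 3 (R): throw ball4 h=2 -> lands@5:R; in-air after throw: [b2@4:L b4@5:R b1@7:R b3@10:L]
Beat 4 (L): throw ball2 h=7 -> lands@11:R; in-air after throw: [b4@5:R b1@7:R b3@10:L b2@11:R]
Beat 5 (R): throw ball4 h=3 -> lands@8:L; in-air after throw: [b1@7:R b4@8:L b3@10:L b2@11:R]
Beat 6 (L): throw ball5 h=8 -> lands@14:L; in-air after throw: [b1@7:R b4@8:L b3@10:L b2@11:R b5@14:L]
Beat 7 (R): throw ball1 h=2 -> lands@9:R; in-air after throw: [b4@8:L b1@9:R b3@10:L b2@11:R b5@14:L]
Beat 8 (L): throw ball4 h=7 -> lands@15:R; in-air after throw: [b1@9:R b3@10:L b2@11:R b5@14:L b4@15:R]
Beat 9 (R): throw ball1 h=3 -> lands@12:L; in-air after throw: [b3@10:L b2@11:R b1@12:L b5@14:L b4@15:R]
Beat 10 (L): throw ball3 h=8 -> lands@18:L; in-air after throw: [b2@11:R b1@12:L b5@14:L b4@15:R b3@18:L]
Beat 11 (R): throw ball2 h=2 -> lands@13:R; in-air after throw: [b1@12:L b2@13:R b5@14:L b4@15:R b3@18:L]
Ball 2: thrown@1 h=3 -> first land @4; rethrown@4 h=7 -> second land @11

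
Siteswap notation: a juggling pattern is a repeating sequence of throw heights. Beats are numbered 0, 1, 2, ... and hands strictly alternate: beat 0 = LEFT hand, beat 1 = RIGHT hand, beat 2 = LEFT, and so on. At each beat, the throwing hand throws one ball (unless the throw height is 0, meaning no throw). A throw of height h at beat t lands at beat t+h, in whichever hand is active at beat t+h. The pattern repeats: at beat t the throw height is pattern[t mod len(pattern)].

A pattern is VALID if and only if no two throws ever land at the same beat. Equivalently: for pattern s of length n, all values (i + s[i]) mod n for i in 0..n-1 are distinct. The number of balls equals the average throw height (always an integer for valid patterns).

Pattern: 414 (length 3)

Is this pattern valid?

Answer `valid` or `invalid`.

Answer: valid

Derivation:
i=0: (i + s[i]) mod n = (0 + 4) mod 3 = 1
i=1: (i + s[i]) mod n = (1 + 1) mod 3 = 2
i=2: (i + s[i]) mod n = (2 + 4) mod 3 = 0
Residues: [1, 2, 0], distinct: True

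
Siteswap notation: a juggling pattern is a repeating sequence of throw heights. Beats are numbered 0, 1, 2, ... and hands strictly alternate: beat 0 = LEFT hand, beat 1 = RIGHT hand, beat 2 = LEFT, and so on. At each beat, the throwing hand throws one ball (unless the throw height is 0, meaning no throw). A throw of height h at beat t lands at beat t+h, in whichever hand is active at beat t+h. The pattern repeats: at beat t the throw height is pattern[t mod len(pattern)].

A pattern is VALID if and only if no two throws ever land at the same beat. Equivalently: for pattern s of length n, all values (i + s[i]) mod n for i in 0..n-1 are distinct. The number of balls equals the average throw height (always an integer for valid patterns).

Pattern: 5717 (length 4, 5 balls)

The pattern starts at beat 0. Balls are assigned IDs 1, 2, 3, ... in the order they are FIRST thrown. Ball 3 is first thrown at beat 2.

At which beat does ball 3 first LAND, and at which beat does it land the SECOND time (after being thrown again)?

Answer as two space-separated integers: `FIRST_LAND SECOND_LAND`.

Answer: 3 10

Derivation:
Beat 0 (L): throw ball1 h=5 -> lands@5:R; in-air after throw: [b1@5:R]
Beat 1 (R): throw ball2 h=7 -> lands@8:L; in-air after throw: [b1@5:R b2@8:L]
Beat 2 (L): throw ball3 h=1 -> lands@3:R; in-air after throw: [b3@3:R b1@5:R b2@8:L]
Beat 3 (R): throw ball3 h=7 -> lands@10:L; in-air after throw: [b1@5:R b2@8:L b3@10:L]
Beat 4 (L): throw ball4 h=5 -> lands@9:R; in-air after throw: [b1@5:R b2@8:L b4@9:R b3@10:L]
Beat 5 (R): throw ball1 h=7 -> lands@12:L; in-air after throw: [b2@8:L b4@9:R b3@10:L b1@12:L]
Beat 6 (L): throw ball5 h=1 -> lands@7:R; in-air after throw: [b5@7:R b2@8:L b4@9:R b3@10:L b1@12:L]
Beat 7 (R): throw ball5 h=7 -> lands@14:L; in-air after throw: [b2@8:L b4@9:R b3@10:L b1@12:L b5@14:L]
Beat 8 (L): throw ball2 h=5 -> lands@13:R; in-air after throw: [b4@9:R b3@10:L b1@12:L b2@13:R b5@14:L]
Beat 9 (R): throw ball4 h=7 -> lands@16:L; in-air after throw: [b3@10:L b1@12:L b2@13:R b5@14:L b4@16:L]
Beat 10 (L): throw ball3 h=1 -> lands@11:R; in-air after throw: [b3@11:R b1@12:L b2@13:R b5@14:L b4@16:L]
Ball 3: thrown@2 h=1 -> first land @3; rethrown@3 h=7 -> second land @10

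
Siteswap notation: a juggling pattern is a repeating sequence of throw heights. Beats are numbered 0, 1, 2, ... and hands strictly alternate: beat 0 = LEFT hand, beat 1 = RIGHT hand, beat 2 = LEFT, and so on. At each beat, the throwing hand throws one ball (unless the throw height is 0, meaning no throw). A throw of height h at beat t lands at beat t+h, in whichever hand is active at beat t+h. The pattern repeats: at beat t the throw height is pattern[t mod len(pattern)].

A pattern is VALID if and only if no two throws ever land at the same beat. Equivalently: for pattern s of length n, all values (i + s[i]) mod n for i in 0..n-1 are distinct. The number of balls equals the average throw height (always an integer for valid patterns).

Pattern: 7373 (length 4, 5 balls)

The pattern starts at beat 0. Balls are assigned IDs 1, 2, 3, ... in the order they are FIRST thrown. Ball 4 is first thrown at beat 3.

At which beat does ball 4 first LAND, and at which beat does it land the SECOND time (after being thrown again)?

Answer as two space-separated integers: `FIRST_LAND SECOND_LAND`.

Beat 0 (L): throw ball1 h=7 -> lands@7:R; in-air after throw: [b1@7:R]
Beat 1 (R): throw ball2 h=3 -> lands@4:L; in-air after throw: [b2@4:L b1@7:R]
Beat 2 (L): throw ball3 h=7 -> lands@9:R; in-air after throw: [b2@4:L b1@7:R b3@9:R]
Beat 3 (R): throw ball4 h=3 -> lands@6:L; in-air after throw: [b2@4:L b4@6:L b1@7:R b3@9:R]
Beat 4 (L): throw ball2 h=7 -> lands@11:R; in-air after throw: [b4@6:L b1@7:R b3@9:R b2@11:R]
Beat 5 (R): throw ball5 h=3 -> lands@8:L; in-air after throw: [b4@6:L b1@7:R b5@8:L b3@9:R b2@11:R]
Beat 6 (L): throw ball4 h=7 -> lands@13:R; in-air after throw: [b1@7:R b5@8:L b3@9:R b2@11:R b4@13:R]
Beat 7 (R): throw ball1 h=3 -> lands@10:L; in-air after throw: [b5@8:L b3@9:R b1@10:L b2@11:R b4@13:R]
Beat 8 (L): throw ball5 h=7 -> lands@15:R; in-air after throw: [b3@9:R b1@10:L b2@11:R b4@13:R b5@15:R]
Beat 9 (R): throw ball3 h=3 -> lands@12:L; in-air after throw: [b1@10:L b2@11:R b3@12:L b4@13:R b5@15:R]
Beat 10 (L): throw ball1 h=7 -> lands@17:R; in-air after throw: [b2@11:R b3@12:L b4@13:R b5@15:R b1@17:R]
Beat 11 (R): throw ball2 h=3 -> lands@14:L; in-air after throw: [b3@12:L b4@13:R b2@14:L b5@15:R b1@17:R]
Beat 12 (L): throw ball3 h=7 -> lands@19:R; in-air after throw: [b4@13:R b2@14:L b5@15:R b1@17:R b3@19:R]
Beat 13 (R): throw ball4 h=3 -> lands@16:L; in-air after throw: [b2@14:L b5@15:R b4@16:L b1@17:R b3@19:R]
Ball 4: thrown@3 h=3 -> first land @6; rethrown@6 h=7 -> second land @13

Answer: 6 13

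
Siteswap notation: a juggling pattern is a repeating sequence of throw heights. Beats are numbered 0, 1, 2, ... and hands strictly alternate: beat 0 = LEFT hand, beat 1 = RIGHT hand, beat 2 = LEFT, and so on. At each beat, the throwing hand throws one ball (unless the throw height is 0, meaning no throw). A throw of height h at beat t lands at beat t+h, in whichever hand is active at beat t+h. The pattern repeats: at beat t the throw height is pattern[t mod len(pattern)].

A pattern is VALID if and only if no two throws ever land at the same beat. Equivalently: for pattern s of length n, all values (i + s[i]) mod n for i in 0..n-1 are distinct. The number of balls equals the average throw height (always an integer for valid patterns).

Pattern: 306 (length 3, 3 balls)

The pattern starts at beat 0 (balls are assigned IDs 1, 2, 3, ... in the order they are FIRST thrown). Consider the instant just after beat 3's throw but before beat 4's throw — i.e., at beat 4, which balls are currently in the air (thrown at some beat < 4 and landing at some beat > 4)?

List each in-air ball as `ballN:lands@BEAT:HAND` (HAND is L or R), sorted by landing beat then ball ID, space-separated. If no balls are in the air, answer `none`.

Beat 0 (L): throw ball1 h=3 -> lands@3:R; in-air after throw: [b1@3:R]
Beat 2 (L): throw ball2 h=6 -> lands@8:L; in-air after throw: [b1@3:R b2@8:L]
Beat 3 (R): throw ball1 h=3 -> lands@6:L; in-air after throw: [b1@6:L b2@8:L]

Answer: ball1:lands@6:L ball2:lands@8:L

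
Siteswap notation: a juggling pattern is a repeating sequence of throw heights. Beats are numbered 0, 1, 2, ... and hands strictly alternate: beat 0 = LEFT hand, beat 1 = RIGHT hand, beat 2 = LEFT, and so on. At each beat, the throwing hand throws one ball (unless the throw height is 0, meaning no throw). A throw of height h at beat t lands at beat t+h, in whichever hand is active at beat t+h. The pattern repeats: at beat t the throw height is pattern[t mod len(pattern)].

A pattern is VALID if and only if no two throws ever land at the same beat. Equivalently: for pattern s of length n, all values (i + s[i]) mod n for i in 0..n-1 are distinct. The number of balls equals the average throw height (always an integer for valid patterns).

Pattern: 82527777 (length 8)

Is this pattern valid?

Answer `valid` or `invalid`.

i=0: (i + s[i]) mod n = (0 + 8) mod 8 = 0
i=1: (i + s[i]) mod n = (1 + 2) mod 8 = 3
i=2: (i + s[i]) mod n = (2 + 5) mod 8 = 7
i=3: (i + s[i]) mod n = (3 + 2) mod 8 = 5
i=4: (i + s[i]) mod n = (4 + 7) mod 8 = 3
i=5: (i + s[i]) mod n = (5 + 7) mod 8 = 4
i=6: (i + s[i]) mod n = (6 + 7) mod 8 = 5
i=7: (i + s[i]) mod n = (7 + 7) mod 8 = 6
Residues: [0, 3, 7, 5, 3, 4, 5, 6], distinct: False

Answer: invalid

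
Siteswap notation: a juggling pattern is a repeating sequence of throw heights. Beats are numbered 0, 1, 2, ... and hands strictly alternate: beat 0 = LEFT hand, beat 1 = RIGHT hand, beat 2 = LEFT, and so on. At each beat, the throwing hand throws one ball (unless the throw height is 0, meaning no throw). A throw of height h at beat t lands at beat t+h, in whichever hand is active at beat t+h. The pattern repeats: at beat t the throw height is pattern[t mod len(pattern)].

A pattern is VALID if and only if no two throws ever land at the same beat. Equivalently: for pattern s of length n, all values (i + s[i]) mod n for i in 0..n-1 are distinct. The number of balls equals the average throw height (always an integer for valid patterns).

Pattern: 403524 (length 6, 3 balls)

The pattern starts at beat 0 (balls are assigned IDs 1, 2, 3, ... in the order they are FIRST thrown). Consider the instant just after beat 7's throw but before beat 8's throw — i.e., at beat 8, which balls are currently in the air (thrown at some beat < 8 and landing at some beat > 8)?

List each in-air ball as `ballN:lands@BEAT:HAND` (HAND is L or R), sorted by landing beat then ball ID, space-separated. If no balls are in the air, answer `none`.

Beat 0 (L): throw ball1 h=4 -> lands@4:L; in-air after throw: [b1@4:L]
Beat 2 (L): throw ball2 h=3 -> lands@5:R; in-air after throw: [b1@4:L b2@5:R]
Beat 3 (R): throw ball3 h=5 -> lands@8:L; in-air after throw: [b1@4:L b2@5:R b3@8:L]
Beat 4 (L): throw ball1 h=2 -> lands@6:L; in-air after throw: [b2@5:R b1@6:L b3@8:L]
Beat 5 (R): throw ball2 h=4 -> lands@9:R; in-air after throw: [b1@6:L b3@8:L b2@9:R]
Beat 6 (L): throw ball1 h=4 -> lands@10:L; in-air after throw: [b3@8:L b2@9:R b1@10:L]
Beat 8 (L): throw ball3 h=3 -> lands@11:R; in-air after throw: [b2@9:R b1@10:L b3@11:R]

Answer: ball2:lands@9:R ball1:lands@10:L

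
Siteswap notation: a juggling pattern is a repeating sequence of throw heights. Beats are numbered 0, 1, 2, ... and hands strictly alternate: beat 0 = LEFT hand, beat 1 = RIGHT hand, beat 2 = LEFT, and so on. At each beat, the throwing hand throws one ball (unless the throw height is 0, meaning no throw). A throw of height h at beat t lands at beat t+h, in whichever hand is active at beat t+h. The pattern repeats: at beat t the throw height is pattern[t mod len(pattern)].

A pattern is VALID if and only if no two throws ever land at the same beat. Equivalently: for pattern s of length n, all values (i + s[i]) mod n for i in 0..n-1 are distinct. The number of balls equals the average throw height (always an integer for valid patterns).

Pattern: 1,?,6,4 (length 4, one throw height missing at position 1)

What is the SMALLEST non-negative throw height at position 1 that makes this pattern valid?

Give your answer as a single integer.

i=0: (0 + 1) mod 4 = 1
i=1: s[i]=? (unknown)
i=2: (2 + 6) mod 4 = 0
i=3: (3 + 4) mod 4 = 3
Known residues: [0, 1, 3]; need a permutation of 0..3, so missing residue r = 2
Need (1 + s) mod 4 = 2; smallest s = (2 - 1) mod 4 = 1

Answer: 1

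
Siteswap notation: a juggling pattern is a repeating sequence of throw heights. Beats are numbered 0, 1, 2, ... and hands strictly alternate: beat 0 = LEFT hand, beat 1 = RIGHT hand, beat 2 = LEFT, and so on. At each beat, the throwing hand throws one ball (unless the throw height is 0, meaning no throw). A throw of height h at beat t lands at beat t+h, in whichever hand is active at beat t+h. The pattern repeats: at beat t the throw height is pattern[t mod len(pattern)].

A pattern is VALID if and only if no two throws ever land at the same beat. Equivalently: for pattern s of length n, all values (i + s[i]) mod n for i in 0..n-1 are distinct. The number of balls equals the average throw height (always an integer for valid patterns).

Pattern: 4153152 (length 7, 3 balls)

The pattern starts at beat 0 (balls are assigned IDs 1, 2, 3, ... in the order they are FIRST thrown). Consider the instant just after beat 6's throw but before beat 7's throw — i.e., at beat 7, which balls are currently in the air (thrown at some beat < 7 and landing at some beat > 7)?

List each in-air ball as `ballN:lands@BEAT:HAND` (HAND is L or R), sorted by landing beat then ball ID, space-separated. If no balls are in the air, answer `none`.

Answer: ball3:lands@8:L ball1:lands@10:L

Derivation:
Beat 0 (L): throw ball1 h=4 -> lands@4:L; in-air after throw: [b1@4:L]
Beat 1 (R): throw ball2 h=1 -> lands@2:L; in-air after throw: [b2@2:L b1@4:L]
Beat 2 (L): throw ball2 h=5 -> lands@7:R; in-air after throw: [b1@4:L b2@7:R]
Beat 3 (R): throw ball3 h=3 -> lands@6:L; in-air after throw: [b1@4:L b3@6:L b2@7:R]
Beat 4 (L): throw ball1 h=1 -> lands@5:R; in-air after throw: [b1@5:R b3@6:L b2@7:R]
Beat 5 (R): throw ball1 h=5 -> lands@10:L; in-air after throw: [b3@6:L b2@7:R b1@10:L]
Beat 6 (L): throw ball3 h=2 -> lands@8:L; in-air after throw: [b2@7:R b3@8:L b1@10:L]
Beat 7 (R): throw ball2 h=4 -> lands@11:R; in-air after throw: [b3@8:L b1@10:L b2@11:R]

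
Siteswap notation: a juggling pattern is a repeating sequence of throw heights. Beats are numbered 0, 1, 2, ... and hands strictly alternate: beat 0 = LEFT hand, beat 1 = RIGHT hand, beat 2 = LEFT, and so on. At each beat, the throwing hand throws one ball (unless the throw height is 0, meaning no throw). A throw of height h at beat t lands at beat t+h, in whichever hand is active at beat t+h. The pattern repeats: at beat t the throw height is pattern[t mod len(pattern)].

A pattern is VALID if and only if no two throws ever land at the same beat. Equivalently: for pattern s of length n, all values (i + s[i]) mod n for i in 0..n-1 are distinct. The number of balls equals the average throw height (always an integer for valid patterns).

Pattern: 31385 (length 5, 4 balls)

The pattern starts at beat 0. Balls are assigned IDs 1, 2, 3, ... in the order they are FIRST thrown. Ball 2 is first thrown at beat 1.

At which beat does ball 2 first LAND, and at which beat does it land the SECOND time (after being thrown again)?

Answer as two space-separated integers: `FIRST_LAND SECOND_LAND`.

Beat 0 (L): throw ball1 h=3 -> lands@3:R; in-air after throw: [b1@3:R]
Beat 1 (R): throw ball2 h=1 -> lands@2:L; in-air after throw: [b2@2:L b1@3:R]
Beat 2 (L): throw ball2 h=3 -> lands@5:R; in-air after throw: [b1@3:R b2@5:R]
Beat 3 (R): throw ball1 h=8 -> lands@11:R; in-air after throw: [b2@5:R b1@11:R]
Beat 4 (L): throw ball3 h=5 -> lands@9:R; in-air after throw: [b2@5:R b3@9:R b1@11:R]
Beat 5 (R): throw ball2 h=3 -> lands@8:L; in-air after throw: [b2@8:L b3@9:R b1@11:R]
Ball 2: thrown@1 h=1 -> first land @2; rethrown@2 h=3 -> second land @5

Answer: 2 5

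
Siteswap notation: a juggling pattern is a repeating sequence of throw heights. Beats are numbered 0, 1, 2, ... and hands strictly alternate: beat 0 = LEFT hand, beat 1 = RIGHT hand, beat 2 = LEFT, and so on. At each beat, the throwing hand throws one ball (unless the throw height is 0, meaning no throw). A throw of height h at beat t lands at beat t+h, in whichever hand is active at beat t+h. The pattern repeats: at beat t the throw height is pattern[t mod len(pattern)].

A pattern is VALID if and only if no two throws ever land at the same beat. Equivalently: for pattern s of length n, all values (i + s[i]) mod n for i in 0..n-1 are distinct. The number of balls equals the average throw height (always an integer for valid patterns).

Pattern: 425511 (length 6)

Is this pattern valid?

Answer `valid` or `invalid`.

i=0: (i + s[i]) mod n = (0 + 4) mod 6 = 4
i=1: (i + s[i]) mod n = (1 + 2) mod 6 = 3
i=2: (i + s[i]) mod n = (2 + 5) mod 6 = 1
i=3: (i + s[i]) mod n = (3 + 5) mod 6 = 2
i=4: (i + s[i]) mod n = (4 + 1) mod 6 = 5
i=5: (i + s[i]) mod n = (5 + 1) mod 6 = 0
Residues: [4, 3, 1, 2, 5, 0], distinct: True

Answer: valid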